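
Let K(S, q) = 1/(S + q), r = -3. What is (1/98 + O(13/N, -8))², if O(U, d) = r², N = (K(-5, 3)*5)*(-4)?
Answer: 779689/9604 ≈ 81.184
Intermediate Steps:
N = 10 (N = (5/(-5 + 3))*(-4) = (5/(-2))*(-4) = -½*5*(-4) = -5/2*(-4) = 10)
O(U, d) = 9 (O(U, d) = (-3)² = 9)
(1/98 + O(13/N, -8))² = (1/98 + 9)² = (883/98)² = 779689/9604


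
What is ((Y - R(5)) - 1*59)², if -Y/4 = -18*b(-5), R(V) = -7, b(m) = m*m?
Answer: 3055504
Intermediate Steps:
b(m) = m²
Y = 1800 (Y = -(-72)*(-5)² = -(-72)*25 = -4*(-450) = 1800)
((Y - R(5)) - 1*59)² = ((1800 - 1*(-7)) - 1*59)² = ((1800 + 7) - 59)² = (1807 - 59)² = 1748² = 3055504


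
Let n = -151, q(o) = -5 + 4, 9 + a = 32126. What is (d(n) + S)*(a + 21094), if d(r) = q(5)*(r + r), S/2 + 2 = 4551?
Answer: 500183400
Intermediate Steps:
S = 9098 (S = -4 + 2*4551 = -4 + 9102 = 9098)
a = 32117 (a = -9 + 32126 = 32117)
q(o) = -1
d(r) = -2*r (d(r) = -(r + r) = -2*r)
(d(n) + S)*(a + 21094) = (-2*(-151) + 9098)*(32117 + 21094) = (302 + 9098)*53211 = 9400*53211 = 500183400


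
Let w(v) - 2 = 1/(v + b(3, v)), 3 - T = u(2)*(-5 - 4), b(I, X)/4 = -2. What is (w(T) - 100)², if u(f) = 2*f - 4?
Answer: 241081/25 ≈ 9643.2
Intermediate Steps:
b(I, X) = -8 (b(I, X) = 4*(-2) = -8)
u(f) = -4 + 2*f
T = 3 (T = 3 - (-4 + 2*2)*(-5 - 4) = 3 - (-4 + 4)*(-9) = 3 - 0*(-9) = 3 - 1*0 = 3 + 0 = 3)
w(v) = 2 + 1/(-8 + v) (w(v) = 2 + 1/(v - 8) = 2 + 1/(-8 + v))
(w(T) - 100)² = ((-15 + 2*3)/(-8 + 3) - 100)² = ((-15 + 6)/(-5) - 100)² = (-⅕*(-9) - 100)² = (9/5 - 100)² = (-491/5)² = 241081/25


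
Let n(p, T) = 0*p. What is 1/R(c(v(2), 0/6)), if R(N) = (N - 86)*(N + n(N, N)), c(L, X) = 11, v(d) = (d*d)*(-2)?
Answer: -1/825 ≈ -0.0012121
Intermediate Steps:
v(d) = -2*d² (v(d) = d²*(-2) = -2*d²)
n(p, T) = 0
R(N) = N*(-86 + N) (R(N) = (N - 86)*(N + 0) = (-86 + N)*N = N*(-86 + N))
1/R(c(v(2), 0/6)) = 1/(11*(-86 + 11)) = 1/(11*(-75)) = 1/(-825) = -1/825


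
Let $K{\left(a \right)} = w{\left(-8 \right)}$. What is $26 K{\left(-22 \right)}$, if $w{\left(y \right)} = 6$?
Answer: $156$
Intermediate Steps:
$K{\left(a \right)} = 6$
$26 K{\left(-22 \right)} = 26 \cdot 6 = 156$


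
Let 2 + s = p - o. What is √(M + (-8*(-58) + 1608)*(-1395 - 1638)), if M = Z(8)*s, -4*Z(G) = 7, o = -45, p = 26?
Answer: I*√25137987/2 ≈ 2506.9*I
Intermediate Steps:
Z(G) = -7/4 (Z(G) = -¼*7 = -7/4)
s = 69 (s = -2 + (26 - 1*(-45)) = -2 + (26 + 45) = -2 + 71 = 69)
M = -483/4 (M = -7/4*69 = -483/4 ≈ -120.75)
√(M + (-8*(-58) + 1608)*(-1395 - 1638)) = √(-483/4 + (-8*(-58) + 1608)*(-1395 - 1638)) = √(-483/4 + (464 + 1608)*(-3033)) = √(-483/4 + 2072*(-3033)) = √(-483/4 - 6284376) = √(-25137987/4) = I*√25137987/2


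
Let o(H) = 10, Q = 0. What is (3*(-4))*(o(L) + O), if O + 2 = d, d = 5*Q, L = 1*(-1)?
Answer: -96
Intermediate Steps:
L = -1
d = 0 (d = 5*0 = 0)
O = -2 (O = -2 + 0 = -2)
(3*(-4))*(o(L) + O) = (3*(-4))*(10 - 2) = -12*8 = -96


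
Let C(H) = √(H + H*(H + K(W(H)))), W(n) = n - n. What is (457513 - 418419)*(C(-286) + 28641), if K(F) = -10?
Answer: 1119691254 + 39094*√84370 ≈ 1.1310e+9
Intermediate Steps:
W(n) = 0
C(H) = √(H + H*(-10 + H)) (C(H) = √(H + H*(H - 10)) = √(H + H*(-10 + H)))
(457513 - 418419)*(C(-286) + 28641) = (457513 - 418419)*(√(-286*(-9 - 286)) + 28641) = 39094*(√(-286*(-295)) + 28641) = 39094*(√84370 + 28641) = 39094*(28641 + √84370) = 1119691254 + 39094*√84370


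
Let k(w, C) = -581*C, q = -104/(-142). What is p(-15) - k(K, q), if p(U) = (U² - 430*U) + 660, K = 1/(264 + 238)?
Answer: 550997/71 ≈ 7760.5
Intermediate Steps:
K = 1/502 ≈ 0.0019920
q = 52/71 (q = -104*(-1/142) = 52/71 ≈ 0.73239)
p(U) = 660 + U² - 430*U
p(-15) - k(K, q) = (660 + (-15)² - 430*(-15)) - (-581)*52/71 = (660 + 225 + 6450) - 1*(-30212/71) = 7335 + 30212/71 = 550997/71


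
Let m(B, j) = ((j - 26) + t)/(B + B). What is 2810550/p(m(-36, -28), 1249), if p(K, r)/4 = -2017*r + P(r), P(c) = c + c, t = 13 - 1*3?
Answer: -281055/1006694 ≈ -0.27919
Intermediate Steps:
t = 10 (t = 13 - 3 = 10)
m(B, j) = (-16 + j)/(2*B) (m(B, j) = ((j - 26) + 10)/(B + B) = ((-26 + j) + 10)/((2*B)) = (-16 + j)*(1/(2*B)) = (-16 + j)/(2*B))
P(c) = 2*c
p(K, r) = -8060*r (p(K, r) = 4*(-2017*r + 2*r) = 4*(-2015*r) = -8060*r)
2810550/p(m(-36, -28), 1249) = 2810550/((-8060*1249)) = 2810550/(-10066940) = 2810550*(-1/10066940) = -281055/1006694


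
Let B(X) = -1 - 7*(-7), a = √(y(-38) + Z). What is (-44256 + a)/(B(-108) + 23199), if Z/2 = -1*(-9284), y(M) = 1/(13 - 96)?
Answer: -14752/7749 + √127914869/1929501 ≈ -1.8979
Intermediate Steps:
y(M) = -1/83 (y(M) = 1/(-83) = -1/83)
Z = 18568 (Z = 2*(-1*(-9284)) = 2*9284 = 18568)
a = √127914869/83 (a = √(-1/83 + 18568) = √(1541143/83) = √127914869/83 ≈ 136.26)
B(X) = 48 (B(X) = -1 + 49 = 48)
(-44256 + a)/(B(-108) + 23199) = (-44256 + √127914869/83)/(48 + 23199) = (-44256 + √127914869/83)/23247 = (-44256 + √127914869/83)*(1/23247) = -14752/7749 + √127914869/1929501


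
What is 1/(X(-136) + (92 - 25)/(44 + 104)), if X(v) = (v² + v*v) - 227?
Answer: 148/5441287 ≈ 2.7199e-5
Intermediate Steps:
X(v) = -227 + 2*v² (X(v) = (v² + v²) - 227 = 2*v² - 227 = -227 + 2*v²)
1/(X(-136) + (92 - 25)/(44 + 104)) = 1/((-227 + 2*(-136)²) + (92 - 25)/(44 + 104)) = 1/((-227 + 2*18496) + 67/148) = 1/((-227 + 36992) + 67*(1/148)) = 1/(36765 + 67/148) = 1/(5441287/148) = 148/5441287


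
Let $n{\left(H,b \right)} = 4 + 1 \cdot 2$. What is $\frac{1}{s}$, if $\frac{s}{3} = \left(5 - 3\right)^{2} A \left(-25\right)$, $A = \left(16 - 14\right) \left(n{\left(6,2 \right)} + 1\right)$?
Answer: $- \frac{1}{4200} \approx -0.0002381$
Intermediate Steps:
$n{\left(H,b \right)} = 6$ ($n{\left(H,b \right)} = 4 + 2 = 6$)
$A = 14$ ($A = \left(16 - 14\right) \left(6 + 1\right) = 2 \cdot 7 = 14$)
$s = -4200$ ($s = 3 \left(5 - 3\right)^{2} \cdot 14 \left(-25\right) = 3 \cdot 2^{2} \cdot 14 \left(-25\right) = 3 \cdot 4 \cdot 14 \left(-25\right) = 3 \cdot 56 \left(-25\right) = 3 \left(-1400\right) = -4200$)
$\frac{1}{s} = \frac{1}{-4200} = - \frac{1}{4200}$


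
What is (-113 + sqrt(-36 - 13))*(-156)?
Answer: 17628 - 1092*I ≈ 17628.0 - 1092.0*I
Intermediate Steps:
(-113 + sqrt(-36 - 13))*(-156) = (-113 + sqrt(-49))*(-156) = (-113 + 7*I)*(-156) = 17628 - 1092*I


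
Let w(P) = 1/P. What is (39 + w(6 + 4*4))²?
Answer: 737881/484 ≈ 1524.5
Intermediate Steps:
(39 + w(6 + 4*4))² = (39 + 1/(6 + 4*4))² = (39 + 1/(6 + 16))² = (39 + 1/22)² = (859/22)² = 737881/484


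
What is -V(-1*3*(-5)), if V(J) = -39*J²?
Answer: 8775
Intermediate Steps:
-V(-1*3*(-5)) = -(-39)*(-1*3*(-5))² = -(-39)*(-3*(-5))² = -(-39)*15² = -(-39)*225 = -1*(-8775) = 8775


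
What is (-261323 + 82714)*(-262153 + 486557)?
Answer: -40080574036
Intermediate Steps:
(-261323 + 82714)*(-262153 + 486557) = -178609*224404 = -40080574036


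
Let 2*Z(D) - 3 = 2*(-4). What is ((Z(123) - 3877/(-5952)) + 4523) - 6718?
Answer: -13075643/5952 ≈ -2196.8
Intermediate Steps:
Z(D) = -5/2 (Z(D) = 3/2 + (2*(-4))/2 = 3/2 + (1/2)*(-8) = 3/2 - 4 = -5/2)
((Z(123) - 3877/(-5952)) + 4523) - 6718 = ((-5/2 - 3877/(-5952)) + 4523) - 6718 = ((-5/2 - 3877*(-1)/5952) + 4523) - 6718 = ((-5/2 - 1*(-3877/5952)) + 4523) - 6718 = ((-5/2 + 3877/5952) + 4523) - 6718 = (-11003/5952 + 4523) - 6718 = 26909893/5952 - 6718 = -13075643/5952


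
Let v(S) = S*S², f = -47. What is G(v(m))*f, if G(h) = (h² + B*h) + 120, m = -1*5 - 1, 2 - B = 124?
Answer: -3437016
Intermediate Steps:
B = -122 (B = 2 - 1*124 = 2 - 124 = -122)
m = -6 (m = -5 - 1 = -6)
v(S) = S³
G(h) = 120 + h² - 122*h (G(h) = (h² - 122*h) + 120 = 120 + h² - 122*h)
G(v(m))*f = (120 + ((-6)³)² - 122*(-6)³)*(-47) = (120 + (-216)² - 122*(-216))*(-47) = (120 + 46656 + 26352)*(-47) = 73128*(-47) = -3437016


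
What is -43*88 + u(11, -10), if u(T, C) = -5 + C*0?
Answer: -3789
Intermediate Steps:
u(T, C) = -5 (u(T, C) = -5 + 0 = -5)
-43*88 + u(11, -10) = -43*88 - 5 = -3784 - 5 = -3789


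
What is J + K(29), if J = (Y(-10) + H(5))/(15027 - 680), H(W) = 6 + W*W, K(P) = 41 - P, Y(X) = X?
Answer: 172185/14347 ≈ 12.001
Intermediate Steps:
H(W) = 6 + W²
J = 21/14347 (J = (-10 + (6 + 5²))/(15027 - 680) = (-10 + (6 + 25))/14347 = (-10 + 31)*(1/14347) = 21*(1/14347) = 21/14347 ≈ 0.0014637)
J + K(29) = 21/14347 + (41 - 1*29) = 21/14347 + (41 - 29) = 21/14347 + 12 = 172185/14347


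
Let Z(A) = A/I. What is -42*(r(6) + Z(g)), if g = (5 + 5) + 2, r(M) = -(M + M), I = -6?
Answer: 588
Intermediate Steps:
r(M) = -2*M
g = 12 (g = 10 + 2 = 12)
Z(A) = -A/6 (Z(A) = A/(-6) = A*(-1/6) = -A/6)
-42*(r(6) + Z(g)) = -42*(-2*6 - 1/6*12) = -42*(-12 - 2) = -42*(-14) = 588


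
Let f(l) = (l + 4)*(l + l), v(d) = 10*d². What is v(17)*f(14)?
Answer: 1456560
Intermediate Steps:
f(l) = 2*l*(4 + l) (f(l) = (4 + l)*(2*l) = 2*l*(4 + l))
v(17)*f(14) = (10*17²)*(2*14*(4 + 14)) = (10*289)*(2*14*18) = 2890*504 = 1456560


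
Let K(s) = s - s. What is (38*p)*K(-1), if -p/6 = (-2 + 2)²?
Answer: 0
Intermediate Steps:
p = 0 (p = -6*(-2 + 2)² = -6*0² = -6*0 = 0)
K(s) = 0
(38*p)*K(-1) = (38*0)*0 = 0*0 = 0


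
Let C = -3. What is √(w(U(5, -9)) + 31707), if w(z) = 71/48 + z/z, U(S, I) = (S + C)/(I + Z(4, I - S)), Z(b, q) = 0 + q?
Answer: √4566165/12 ≈ 178.07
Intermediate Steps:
Z(b, q) = q
U(S, I) = (-3 + S)/(-S + 2*I) (U(S, I) = (S - 3)/(I + (I - S)) = (-3 + S)/(-S + 2*I))
w(z) = 119/48 (w(z) = 71*(1/48) + 1 = 71/48 + 1 = 119/48)
√(w(U(5, -9)) + 31707) = √(119/48 + 31707) = √(1522055/48) = √4566165/12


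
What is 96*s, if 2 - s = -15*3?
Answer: 4512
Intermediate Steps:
s = 47 (s = 2 - (-15)*3 = 2 - 1*(-45) = 2 + 45 = 47)
96*s = 96*47 = 4512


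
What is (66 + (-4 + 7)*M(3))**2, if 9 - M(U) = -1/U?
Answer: 8836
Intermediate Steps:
M(U) = 9 + 1/U (M(U) = 9 - (-1)/U = 9 + 1/U)
(66 + (-4 + 7)*M(3))**2 = (66 + (-4 + 7)*(9 + 1/3))**2 = (66 + 3*(9 + 1/3))**2 = (66 + 3*(28/3))**2 = (66 + 28)**2 = 94**2 = 8836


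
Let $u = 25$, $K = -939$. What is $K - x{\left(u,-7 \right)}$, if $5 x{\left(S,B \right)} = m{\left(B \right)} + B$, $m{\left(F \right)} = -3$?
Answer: $-937$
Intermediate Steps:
$x{\left(S,B \right)} = - \frac{3}{5} + \frac{B}{5}$ ($x{\left(S,B \right)} = \frac{-3 + B}{5} = - \frac{3}{5} + \frac{B}{5}$)
$K - x{\left(u,-7 \right)} = -939 - \left(- \frac{3}{5} + \frac{1}{5} \left(-7\right)\right) = -939 - \left(- \frac{3}{5} - \frac{7}{5}\right) = -939 - -2 = -939 + 2 = -937$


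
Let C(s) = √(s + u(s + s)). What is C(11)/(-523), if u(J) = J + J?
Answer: -√55/523 ≈ -0.014180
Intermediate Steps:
u(J) = 2*J
C(s) = √5*√s (C(s) = √(s + 2*(s + s)) = √(s + 2*(2*s)) = √(s + 4*s) = √(5*s) = √5*√s)
C(11)/(-523) = (√5*√11)/(-523) = √55*(-1/523) = -√55/523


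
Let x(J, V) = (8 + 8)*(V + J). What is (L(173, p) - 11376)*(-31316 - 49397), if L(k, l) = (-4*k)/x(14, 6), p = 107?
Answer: 73469250389/80 ≈ 9.1837e+8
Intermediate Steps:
x(J, V) = 16*J + 16*V (x(J, V) = 16*(J + V) = 16*J + 16*V)
L(k, l) = -k/80 (L(k, l) = (-4*k)/(16*14 + 16*6) = (-4*k)/(224 + 96) = -4*k/320 = -4*k*(1/320) = -k/80)
(L(173, p) - 11376)*(-31316 - 49397) = (-1/80*173 - 11376)*(-31316 - 49397) = (-173/80 - 11376)*(-80713) = -910253/80*(-80713) = 73469250389/80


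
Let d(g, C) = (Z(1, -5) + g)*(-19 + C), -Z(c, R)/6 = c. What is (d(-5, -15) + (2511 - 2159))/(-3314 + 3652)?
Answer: 363/169 ≈ 2.1479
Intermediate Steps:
Z(c, R) = -6*c
d(g, C) = (-19 + C)*(-6 + g) (d(g, C) = (-6*1 + g)*(-19 + C) = (-6 + g)*(-19 + C) = (-19 + C)*(-6 + g))
(d(-5, -15) + (2511 - 2159))/(-3314 + 3652) = ((114 - 19*(-5) - 6*(-15) - 15*(-5)) + (2511 - 2159))/(-3314 + 3652) = ((114 + 95 + 90 + 75) + 352)/338 = (374 + 352)*(1/338) = 726*(1/338) = 363/169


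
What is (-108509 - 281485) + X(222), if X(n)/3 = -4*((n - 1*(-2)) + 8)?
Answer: -392778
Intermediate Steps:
X(n) = -120 - 12*n (X(n) = 3*(-4*((n - 1*(-2)) + 8)) = 3*(-4*((n + 2) + 8)) = 3*(-4*((2 + n) + 8)) = 3*(-4*(10 + n)) = 3*(-40 - 4*n) = -120 - 12*n)
(-108509 - 281485) + X(222) = (-108509 - 281485) + (-120 - 12*222) = -389994 + (-120 - 2664) = -389994 - 2784 = -392778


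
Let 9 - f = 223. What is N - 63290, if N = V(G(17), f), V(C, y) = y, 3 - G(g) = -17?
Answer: -63504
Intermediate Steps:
f = -214 (f = 9 - 1*223 = 9 - 223 = -214)
G(g) = 20 (G(g) = 3 - 1*(-17) = 3 + 17 = 20)
N = -214
N - 63290 = -214 - 63290 = -63504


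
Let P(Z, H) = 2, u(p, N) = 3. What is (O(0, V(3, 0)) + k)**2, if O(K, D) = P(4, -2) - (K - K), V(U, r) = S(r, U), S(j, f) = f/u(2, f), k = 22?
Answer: 576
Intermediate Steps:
S(j, f) = f/3
V(U, r) = U/3
O(K, D) = 2 (O(K, D) = 2 - (K - K) = 2 - 1*0 = 2 + 0 = 2)
(O(0, V(3, 0)) + k)**2 = (2 + 22)**2 = 24**2 = 576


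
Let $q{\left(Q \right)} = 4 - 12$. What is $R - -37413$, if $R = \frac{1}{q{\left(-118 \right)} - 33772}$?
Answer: $\frac{1263811139}{33780} \approx 37413.0$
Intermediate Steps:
$q{\left(Q \right)} = -8$ ($q{\left(Q \right)} = 4 - 12 = -8$)
$R = - \frac{1}{33780}$ ($R = \frac{1}{-8 - 33772} = \frac{1}{-33780} = - \frac{1}{33780} \approx -2.9603 \cdot 10^{-5}$)
$R - -37413 = - \frac{1}{33780} - -37413 = - \frac{1}{33780} + 37413 = \frac{1263811139}{33780}$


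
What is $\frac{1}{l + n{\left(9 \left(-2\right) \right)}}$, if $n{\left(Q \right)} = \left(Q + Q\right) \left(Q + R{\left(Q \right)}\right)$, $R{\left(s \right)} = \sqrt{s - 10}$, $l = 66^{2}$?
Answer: $\frac{139}{696564} + \frac{i \sqrt{7}}{348282} \approx 0.00019955 + 7.5966 \cdot 10^{-6} i$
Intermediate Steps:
$l = 4356$
$R{\left(s \right)} = \sqrt{-10 + s}$
$n{\left(Q \right)} = 2 Q \left(Q + \sqrt{-10 + Q}\right)$ ($n{\left(Q \right)} = \left(Q + Q\right) \left(Q + \sqrt{-10 + Q}\right) = 2 Q \left(Q + \sqrt{-10 + Q}\right)$)
$\frac{1}{l + n{\left(9 \left(-2\right) \right)}} = \frac{1}{4356 + 2 \cdot 9 \left(-2\right) \left(9 \left(-2\right) + \sqrt{-10 + 9 \left(-2\right)}\right)} = \frac{1}{4356 + 2 \left(-18\right) \left(-18 + \sqrt{-10 - 18}\right)} = \frac{1}{4356 + 2 \left(-18\right) \left(-18 + \sqrt{-28}\right)} = \frac{1}{4356 + 2 \left(-18\right) \left(-18 + 2 i \sqrt{7}\right)} = \frac{1}{4356 + \left(648 - 72 i \sqrt{7}\right)} = \frac{1}{5004 - 72 i \sqrt{7}}$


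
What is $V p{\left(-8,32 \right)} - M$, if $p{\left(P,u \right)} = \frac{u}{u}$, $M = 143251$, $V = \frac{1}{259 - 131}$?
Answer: $- \frac{18336127}{128} \approx -1.4325 \cdot 10^{5}$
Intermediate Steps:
$V = \frac{1}{128} \approx 0.0078125$
$p{\left(P,u \right)} = 1$
$V p{\left(-8,32 \right)} - M = \frac{1}{128} \cdot 1 - 143251 = \frac{1}{128} - 143251 = - \frac{18336127}{128}$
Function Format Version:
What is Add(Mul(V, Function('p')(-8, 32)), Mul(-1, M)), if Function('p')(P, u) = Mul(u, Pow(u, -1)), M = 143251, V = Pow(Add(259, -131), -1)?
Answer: Rational(-18336127, 128) ≈ -1.4325e+5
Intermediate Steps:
V = Rational(1, 128) (V = Pow(128, -1) = Rational(1, 128) ≈ 0.0078125)
Function('p')(P, u) = 1
Add(Mul(V, Function('p')(-8, 32)), Mul(-1, M)) = Add(Mul(Rational(1, 128), 1), Mul(-1, 143251)) = Add(Rational(1, 128), -143251) = Rational(-18336127, 128)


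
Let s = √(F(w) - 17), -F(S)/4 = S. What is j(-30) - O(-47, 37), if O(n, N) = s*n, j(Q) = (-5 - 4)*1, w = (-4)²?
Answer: -9 + 423*I ≈ -9.0 + 423.0*I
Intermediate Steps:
w = 16
F(S) = -4*S
j(Q) = -9 (j(Q) = -9*1 = -9)
s = 9*I (s = √(-4*16 - 17) = √(-64 - 17) = √(-81) = 9*I ≈ 9.0*I)
O(n, N) = 9*I*n (O(n, N) = (9*I)*n = 9*I*n)
j(-30) - O(-47, 37) = -9 - 9*I*(-47) = -9 - (-423)*I = -9 + 423*I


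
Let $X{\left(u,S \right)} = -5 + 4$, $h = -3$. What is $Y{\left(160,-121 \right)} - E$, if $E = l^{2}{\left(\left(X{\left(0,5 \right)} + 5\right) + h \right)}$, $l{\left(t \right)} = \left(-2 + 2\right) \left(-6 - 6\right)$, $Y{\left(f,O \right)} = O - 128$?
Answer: $-249$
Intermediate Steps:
$X{\left(u,S \right)} = -1$
$Y{\left(f,O \right)} = -128 + O$
$l{\left(t \right)} = 0$ ($l{\left(t \right)} = 0 \left(-12\right) = 0$)
$E = 0$ ($E = 0^{2} = 0$)
$Y{\left(160,-121 \right)} - E = \left(-128 - 121\right) - 0 = -249 + 0 = -249$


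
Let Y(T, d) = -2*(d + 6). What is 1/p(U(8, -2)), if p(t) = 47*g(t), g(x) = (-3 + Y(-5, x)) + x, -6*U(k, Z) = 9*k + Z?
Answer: -3/470 ≈ -0.0063830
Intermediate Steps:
U(k, Z) = -3*k/2 - Z/6 (U(k, Z) = -(9*k + Z)/6 = -(Z + 9*k)/6 = -3*k/2 - Z/6)
Y(T, d) = -12 - 2*d (Y(T, d) = -2*(6 + d) = -12 - 2*d)
g(x) = -15 - x (g(x) = (-3 + (-12 - 2*x)) + x = (-15 - 2*x) + x = -15 - x)
p(t) = -705 - 47*t (p(t) = 47*(-15 - t) = -705 - 47*t)
1/p(U(8, -2)) = 1/(-705 - 47*(-3/2*8 - ⅙*(-2))) = 1/(-705 - 47*(-12 + ⅓)) = 1/(-705 - 47*(-35/3)) = 1/(-705 + 1645/3) = 1/(-470/3) = -3/470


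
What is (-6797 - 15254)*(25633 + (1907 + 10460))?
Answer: -837938000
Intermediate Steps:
(-6797 - 15254)*(25633 + (1907 + 10460)) = -22051*(25633 + 12367) = -22051*38000 = -837938000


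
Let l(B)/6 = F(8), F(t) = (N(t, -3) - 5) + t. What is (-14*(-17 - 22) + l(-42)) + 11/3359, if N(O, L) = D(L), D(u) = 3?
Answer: 1954949/3359 ≈ 582.00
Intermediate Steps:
N(O, L) = 3
F(t) = -2 + t (F(t) = (3 - 5) + t = -2 + t)
l(B) = 36 (l(B) = 6*(-2 + 8) = 6*6 = 36)
(-14*(-17 - 22) + l(-42)) + 11/3359 = (-14*(-17 - 22) + 36) + 11/3359 = (-14*(-39) + 36) + 11*(1/3359) = (546 + 36) + 11/3359 = 582 + 11/3359 = 1954949/3359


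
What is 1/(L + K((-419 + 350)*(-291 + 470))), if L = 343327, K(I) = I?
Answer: 1/330976 ≈ 3.0214e-6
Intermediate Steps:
1/(L + K((-419 + 350)*(-291 + 470))) = 1/(343327 + (-419 + 350)*(-291 + 470)) = 1/(343327 - 69*179) = 1/(343327 - 12351) = 1/330976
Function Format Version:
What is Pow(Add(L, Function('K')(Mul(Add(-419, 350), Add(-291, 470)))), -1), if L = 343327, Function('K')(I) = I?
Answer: Rational(1, 330976) ≈ 3.0214e-6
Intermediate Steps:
Pow(Add(L, Function('K')(Mul(Add(-419, 350), Add(-291, 470)))), -1) = Pow(Add(343327, Mul(Add(-419, 350), Add(-291, 470))), -1) = Pow(Add(343327, Mul(-69, 179)), -1) = Pow(Add(343327, -12351), -1) = Pow(330976, -1) = Rational(1, 330976)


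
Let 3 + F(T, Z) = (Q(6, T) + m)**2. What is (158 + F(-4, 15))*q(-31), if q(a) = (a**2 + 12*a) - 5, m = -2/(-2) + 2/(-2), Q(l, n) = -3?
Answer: 95776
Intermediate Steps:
m = 0 (m = -2*(-1/2) + 2*(-1/2) = 1 - 1 = 0)
F(T, Z) = 6 (F(T, Z) = -3 + (-3 + 0)**2 = -3 + (-3)**2 = -3 + 9 = 6)
q(a) = -5 + a**2 + 12*a
(158 + F(-4, 15))*q(-31) = (158 + 6)*(-5 + (-31)**2 + 12*(-31)) = 164*(-5 + 961 - 372) = 164*584 = 95776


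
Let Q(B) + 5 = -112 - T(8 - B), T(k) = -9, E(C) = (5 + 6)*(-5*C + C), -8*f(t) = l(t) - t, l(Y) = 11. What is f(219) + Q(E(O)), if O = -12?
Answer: -82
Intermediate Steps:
f(t) = -11/8 + t/8 (f(t) = -(11 - t)/8 = -11/8 + t/8)
E(C) = -44*C (E(C) = 11*(-4*C) = -44*C)
Q(B) = -108 (Q(B) = -5 + (-112 - 1*(-9)) = -5 + (-112 + 9) = -5 - 103 = -108)
f(219) + Q(E(O)) = (-11/8 + (⅛)*219) - 108 = (-11/8 + 219/8) - 108 = 26 - 108 = -82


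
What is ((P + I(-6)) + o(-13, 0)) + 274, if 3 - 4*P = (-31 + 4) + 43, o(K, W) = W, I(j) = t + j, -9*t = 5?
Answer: 9511/36 ≈ 264.19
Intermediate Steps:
t = -5/9 (t = -⅑*5 = -5/9 ≈ -0.55556)
I(j) = -5/9 + j
P = -13/4 (P = ¾ - ((-31 + 4) + 43)/4 = ¾ - (-27 + 43)/4 = ¾ - ¼*16 = ¾ - 4 = -13/4 ≈ -3.2500)
((P + I(-6)) + o(-13, 0)) + 274 = ((-13/4 + (-5/9 - 6)) + 0) + 274 = ((-13/4 - 59/9) + 0) + 274 = (-353/36 + 0) + 274 = -353/36 + 274 = 9511/36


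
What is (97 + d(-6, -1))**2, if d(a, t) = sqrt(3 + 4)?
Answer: (97 + sqrt(7))**2 ≈ 9929.3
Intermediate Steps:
d(a, t) = sqrt(7)
(97 + d(-6, -1))**2 = (97 + sqrt(7))**2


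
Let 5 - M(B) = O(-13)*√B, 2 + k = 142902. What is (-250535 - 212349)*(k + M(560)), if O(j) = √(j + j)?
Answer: -66148438020 + 1851536*I*√910 ≈ -6.6148e+10 + 5.5854e+7*I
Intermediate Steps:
O(j) = √2*√j (O(j) = √(2*j) = √2*√j)
k = 142900 (k = -2 + 142902 = 142900)
M(B) = 5 - I*√26*√B (M(B) = 5 - √2*√(-13)*√B = 5 - √2*(I*√13)*√B = 5 - I*√26*√B)
(-250535 - 212349)*(k + M(560)) = (-250535 - 212349)*(142900 + (5 - I*√26*√560)) = -462884*(142900 + (5 - I*√26*4*√35)) = -462884*(142900 + (5 - 4*I*√910)) = -462884*(142905 - 4*I*√910) = -66148438020 + 1851536*I*√910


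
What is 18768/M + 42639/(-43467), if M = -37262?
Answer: -400767179/269944559 ≈ -1.4846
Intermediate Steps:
18768/M + 42639/(-43467) = 18768/(-37262) + 42639/(-43467) = 18768*(-1/37262) + 42639*(-1/43467) = -9384/18631 - 14213/14489 = -400767179/269944559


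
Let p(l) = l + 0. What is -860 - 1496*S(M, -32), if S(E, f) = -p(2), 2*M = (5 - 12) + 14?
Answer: 2132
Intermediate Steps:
M = 7/2 (M = ((5 - 12) + 14)/2 = (-7 + 14)/2 = (½)*7 = 7/2 ≈ 3.5000)
p(l) = l
S(E, f) = -2 (S(E, f) = -1*2 = -2)
-860 - 1496*S(M, -32) = -860 - 1496*(-2) = -860 + 2992 = 2132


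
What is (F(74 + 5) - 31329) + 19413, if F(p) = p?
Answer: -11837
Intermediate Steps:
(F(74 + 5) - 31329) + 19413 = ((74 + 5) - 31329) + 19413 = (79 - 31329) + 19413 = -31250 + 19413 = -11837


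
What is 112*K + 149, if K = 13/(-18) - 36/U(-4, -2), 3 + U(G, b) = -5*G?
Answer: -25867/153 ≈ -169.07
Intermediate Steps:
U(G, b) = -3 - 5*G
K = -869/306 (K = 13/(-18) - 36/(-3 - 5*(-4)) = 13*(-1/18) - 36/(-3 + 20) = -13/18 - 36/17 = -869/306 ≈ -2.8399)
112*K + 149 = 112*(-869/306) + 149 = -48664/153 + 149 = -25867/153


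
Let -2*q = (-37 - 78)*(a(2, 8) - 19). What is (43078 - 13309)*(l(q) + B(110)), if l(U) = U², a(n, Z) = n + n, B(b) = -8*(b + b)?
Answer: 88371806865/4 ≈ 2.2093e+10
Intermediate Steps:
B(b) = -16*b
a(n, Z) = 2*n
q = -1725/2 (q = -(-37 - 78)*(2*2 - 19)/2 = -(-115)*(4 - 19)/2 = -(-115)*(-15)/2 = -½*1725 = -1725/2 ≈ -862.50)
(43078 - 13309)*(l(q) + B(110)) = (43078 - 13309)*((-1725/2)² - 16*110) = 29769*(2975625/4 - 1760) = 29769*(2968585/4) = 88371806865/4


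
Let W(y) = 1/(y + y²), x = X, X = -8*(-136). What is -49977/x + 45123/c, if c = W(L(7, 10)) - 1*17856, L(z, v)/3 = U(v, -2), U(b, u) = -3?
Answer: -67786735815/1398766528 ≈ -48.462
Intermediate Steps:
X = 1088
x = 1088
L(z, v) = -9 (L(z, v) = 3*(-3) = -9)
c = -1285631/72 (c = 1/((-9)*(1 - 9)) - 1*17856 = -⅑/(-8) - 17856 = -⅑*(-⅛) - 17856 = 1/72 - 17856 = -1285631/72 ≈ -17856.)
-49977/x + 45123/c = -49977/1088 + 45123/(-1285631/72) = -49977*1/1088 + 45123*(-72/1285631) = -49977/1088 - 3248856/1285631 = -67786735815/1398766528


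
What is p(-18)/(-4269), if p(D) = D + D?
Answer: 12/1423 ≈ 0.0084329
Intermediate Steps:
p(D) = 2*D
p(-18)/(-4269) = (2*(-18))/(-4269) = -36*(-1/4269) = 12/1423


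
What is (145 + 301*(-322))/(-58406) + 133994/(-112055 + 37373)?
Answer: -299276825/2180938446 ≈ -0.13722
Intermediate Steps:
(145 + 301*(-322))/(-58406) + 133994/(-112055 + 37373) = (145 - 96922)*(-1/58406) + 133994/(-74682) = -96777*(-1/58406) + 133994*(-1/74682) = 96777/58406 - 66997/37341 = -299276825/2180938446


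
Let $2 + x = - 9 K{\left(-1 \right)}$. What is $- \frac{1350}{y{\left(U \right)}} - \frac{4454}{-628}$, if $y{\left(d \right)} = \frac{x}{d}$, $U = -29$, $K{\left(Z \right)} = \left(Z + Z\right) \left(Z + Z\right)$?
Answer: $- \frac{6104237}{5966} \approx -1023.2$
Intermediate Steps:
$K{\left(Z \right)} = 4 Z^{2}$ ($K{\left(Z \right)} = 2 Z 2 Z = 4 Z^{2}$)
$x = -38$ ($x = -2 - 9 \cdot 4 \left(-1\right)^{2} = -2 - 9 \cdot 4 \cdot 1 = -2 - 36 = -38$)
$y{\left(d \right)} = - \frac{38}{d}$
$- \frac{1350}{y{\left(U \right)}} - \frac{4454}{-628} = - \frac{1350}{\left(-38\right) \frac{1}{-29}} - \frac{4454}{-628} = - \frac{1350}{\left(-38\right) \left(- \frac{1}{29}\right)} - - \frac{2227}{314} = - \frac{1350}{\frac{38}{29}} + \frac{2227}{314} = \left(-1350\right) \frac{29}{38} + \frac{2227}{314} = - \frac{19575}{19} + \frac{2227}{314} = - \frac{6104237}{5966}$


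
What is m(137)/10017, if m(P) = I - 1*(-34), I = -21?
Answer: 13/10017 ≈ 0.0012978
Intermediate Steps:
m(P) = 13 (m(P) = -21 - 1*(-34) = -21 + 34 = 13)
m(137)/10017 = 13/10017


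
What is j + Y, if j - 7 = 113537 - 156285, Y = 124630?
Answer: 81889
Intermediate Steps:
j = -42741 (j = 7 + (113537 - 156285) = 7 - 42748 = -42741)
j + Y = -42741 + 124630 = 81889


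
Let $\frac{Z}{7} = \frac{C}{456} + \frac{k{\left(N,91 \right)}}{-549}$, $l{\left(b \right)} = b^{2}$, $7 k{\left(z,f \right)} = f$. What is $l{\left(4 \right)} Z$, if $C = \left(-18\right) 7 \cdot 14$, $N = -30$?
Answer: $- \frac{4547032}{10431} \approx -435.92$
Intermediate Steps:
$k{\left(z,f \right)} = \frac{f}{7}$
$C = -1764$ ($C = \left(-126\right) 14 = -1764$)
$Z = - \frac{568379}{20862}$ ($Z = 7 \left(- \frac{1764}{456} + \frac{\frac{1}{7} \cdot 91}{-549}\right) = 7 \left(\left(-1764\right) \frac{1}{456} + 13 \left(- \frac{1}{549}\right)\right) = 7 \left(- \frac{147}{38} - \frac{13}{549}\right) = 7 \left(- \frac{81197}{20862}\right) = - \frac{568379}{20862} \approx -27.245$)
$l{\left(4 \right)} Z = 4^{2} \left(- \frac{568379}{20862}\right) = 16 \left(- \frac{568379}{20862}\right) = - \frac{4547032}{10431}$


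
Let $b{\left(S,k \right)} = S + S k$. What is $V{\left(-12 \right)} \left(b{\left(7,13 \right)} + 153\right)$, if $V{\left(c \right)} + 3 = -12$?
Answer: $-3765$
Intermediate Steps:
$V{\left(c \right)} = -15$ ($V{\left(c \right)} = -3 - 12 = -15$)
$V{\left(-12 \right)} \left(b{\left(7,13 \right)} + 153\right) = - 15 \left(7 \left(1 + 13\right) + 153\right) = - 15 \left(7 \cdot 14 + 153\right) = - 15 \left(98 + 153\right) = \left(-15\right) 251 = -3765$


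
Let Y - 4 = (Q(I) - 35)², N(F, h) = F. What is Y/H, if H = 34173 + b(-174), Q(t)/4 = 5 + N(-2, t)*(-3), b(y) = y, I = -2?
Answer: 85/33999 ≈ 0.0025001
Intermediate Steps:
Q(t) = 44 (Q(t) = 4*(5 - 2*(-3)) = 4*(5 + 6) = 4*11 = 44)
Y = 85 (Y = 4 + (44 - 35)² = 4 + 9² = 4 + 81 = 85)
H = 33999 (H = 34173 - 174 = 33999)
Y/H = 85/33999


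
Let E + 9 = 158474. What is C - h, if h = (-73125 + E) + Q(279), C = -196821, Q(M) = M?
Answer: -282440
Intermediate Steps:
E = 158465 (E = -9 + 158474 = 158465)
h = 85619 (h = (-73125 + 158465) + 279 = 85340 + 279 = 85619)
C - h = -196821 - 1*85619 = -196821 - 85619 = -282440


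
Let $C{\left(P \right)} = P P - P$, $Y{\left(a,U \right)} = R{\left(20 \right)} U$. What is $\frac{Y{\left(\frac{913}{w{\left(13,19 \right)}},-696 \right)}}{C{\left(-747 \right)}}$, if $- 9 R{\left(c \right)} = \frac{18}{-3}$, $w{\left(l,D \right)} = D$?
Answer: $- \frac{116}{139689} \approx -0.00083042$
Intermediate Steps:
$R{\left(c \right)} = \frac{2}{3}$ ($R{\left(c \right)} = - \frac{18 \frac{1}{-3}}{9} = - \frac{18 \left(- \frac{1}{3}\right)}{9} = \left(- \frac{1}{9}\right) \left(-6\right) = \frac{2}{3}$)
$Y{\left(a,U \right)} = \frac{2 U}{3}$
$C{\left(P \right)} = P^{2} - P$
$\frac{Y{\left(\frac{913}{w{\left(13,19 \right)}},-696 \right)}}{C{\left(-747 \right)}} = \frac{\frac{2}{3} \left(-696\right)}{\left(-747\right) \left(-1 - 747\right)} = - \frac{464}{\left(-747\right) \left(-748\right)} = - \frac{464}{558756} = \left(-464\right) \frac{1}{558756} = - \frac{116}{139689}$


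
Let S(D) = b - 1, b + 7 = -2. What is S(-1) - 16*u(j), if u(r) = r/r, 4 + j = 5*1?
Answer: -26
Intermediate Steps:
b = -9 (b = -7 - 2 = -9)
j = 1 (j = -4 + 5*1 = -4 + 5 = 1)
u(r) = 1
S(D) = -10 (S(D) = -9 - 1 = -10)
S(-1) - 16*u(j) = -10 - 16*1 = -10 - 16 = -26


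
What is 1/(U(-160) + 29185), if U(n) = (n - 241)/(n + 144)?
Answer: 16/467361 ≈ 3.4235e-5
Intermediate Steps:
U(n) = (-241 + n)/(144 + n)
1/(U(-160) + 29185) = 1/((-241 - 160)/(144 - 160) + 29185) = 1/(-401/(-16) + 29185) = 1/(-1/16*(-401) + 29185) = 1/(401/16 + 29185) = 1/(467361/16) = 16/467361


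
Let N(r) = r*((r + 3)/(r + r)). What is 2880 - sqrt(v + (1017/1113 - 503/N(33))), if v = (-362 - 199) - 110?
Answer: 2880 - I*sqrt(3458795158)/2226 ≈ 2880.0 - 26.42*I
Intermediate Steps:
v = -671 (v = -561 - 110 = -671)
N(r) = 3/2 + r/2 (N(r) = r*((3 + r)/((2*r))) = r*((3 + r)*(1/(2*r))) = r*((3 + r)/(2*r)) = 3/2 + r/2)
2880 - sqrt(v + (1017/1113 - 503/N(33))) = 2880 - sqrt(-671 + (1017/1113 - 503/(3/2 + (1/2)*33))) = 2880 - sqrt(-671 + (1017*(1/1113) - 503/(3/2 + 33/2))) = 2880 - sqrt(-671 + (339/371 - 503/18)) = 2880 - sqrt(-671 - 180511/6678) = 2880 - sqrt(-4661449/6678) = 2880 - I*sqrt(3458795158)/2226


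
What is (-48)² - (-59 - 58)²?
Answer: -11385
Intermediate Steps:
(-48)² - (-59 - 58)² = 2304 - 1*(-117)² = 2304 - 1*13689 = 2304 - 13689 = -11385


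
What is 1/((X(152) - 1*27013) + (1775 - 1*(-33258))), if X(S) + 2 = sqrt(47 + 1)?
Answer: 4009/32144138 - sqrt(3)/16072069 ≈ 0.00012461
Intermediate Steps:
X(S) = -2 + 4*sqrt(3) (X(S) = -2 + sqrt(47 + 1) = -2 + sqrt(48) = -2 + 4*sqrt(3))
1/((X(152) - 1*27013) + (1775 - 1*(-33258))) = 1/(((-2 + 4*sqrt(3)) - 1*27013) + (1775 - 1*(-33258))) = 1/(((-2 + 4*sqrt(3)) - 27013) + (1775 + 33258)) = 1/((-27015 + 4*sqrt(3)) + 35033) = 1/(8018 + 4*sqrt(3))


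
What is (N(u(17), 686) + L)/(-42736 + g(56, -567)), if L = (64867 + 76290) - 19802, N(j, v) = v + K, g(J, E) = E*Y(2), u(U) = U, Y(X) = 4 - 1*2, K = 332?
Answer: -122373/43870 ≈ -2.7894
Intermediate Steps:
Y(X) = 2 (Y(X) = 4 - 2 = 2)
g(J, E) = 2*E (g(J, E) = E*2 = 2*E)
N(j, v) = 332 + v (N(j, v) = v + 332 = 332 + v)
L = 121355 (L = 141157 - 19802 = 121355)
(N(u(17), 686) + L)/(-42736 + g(56, -567)) = ((332 + 686) + 121355)/(-42736 + 2*(-567)) = (1018 + 121355)/(-42736 - 1134) = 122373/(-43870) = 122373*(-1/43870) = -122373/43870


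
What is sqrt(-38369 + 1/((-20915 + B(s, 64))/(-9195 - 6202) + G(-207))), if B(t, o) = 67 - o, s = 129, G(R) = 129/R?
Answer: 4*I*sqrt(1462137155408930)/780857 ≈ 195.88*I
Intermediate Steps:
sqrt(-38369 + 1/((-20915 + B(s, 64))/(-9195 - 6202) + G(-207))) = sqrt(-38369 + 1/((-20915 + (67 - 1*64))/(-9195 - 6202) + 129/(-207))) = sqrt(-38369 + 1/((-20915 + (67 - 64))/(-15397) + 129*(-1/207))) = sqrt(-38369 + 1/((-20915 + 3)*(-1/15397) - 43/69)) = sqrt(-38369 + 1/(-20912*(-1/15397) - 43/69)) = sqrt(-38369 + 1/(20912/15397 - 43/69)) = sqrt(-38369 + 1/(780857/1062393)) = sqrt(-38369 + 1062393/780857) = sqrt(-29959639840/780857) = 4*I*sqrt(1462137155408930)/780857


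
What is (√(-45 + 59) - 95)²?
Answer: (95 - √14)² ≈ 8328.1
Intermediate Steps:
(√(-45 + 59) - 95)² = (√14 - 95)² = (-95 + √14)²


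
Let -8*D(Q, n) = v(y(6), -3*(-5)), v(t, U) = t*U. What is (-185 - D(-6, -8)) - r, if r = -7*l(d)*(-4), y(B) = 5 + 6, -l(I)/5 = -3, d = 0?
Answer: -4675/8 ≈ -584.38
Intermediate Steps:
l(I) = 15 (l(I) = -5*(-3) = 15)
y(B) = 11
r = 420 (r = -7*15*(-4) = -105*(-4) = 420)
v(t, U) = U*t
D(Q, n) = -165/8 (D(Q, n) = -(-3*(-5))*11/8 = -15*11/8 = -⅛*165 = -165/8)
(-185 - D(-6, -8)) - r = (-185 - 1*(-165/8)) - 1*420 = (-185 + 165/8) - 420 = -1315/8 - 420 = -4675/8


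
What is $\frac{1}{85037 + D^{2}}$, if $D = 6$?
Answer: $\frac{1}{85073} \approx 1.1755 \cdot 10^{-5}$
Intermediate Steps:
$\frac{1}{85037 + D^{2}} = \frac{1}{85037 + 6^{2}} = \frac{1}{85037 + 36} = \frac{1}{85073}$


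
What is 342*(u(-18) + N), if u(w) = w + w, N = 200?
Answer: 56088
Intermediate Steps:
u(w) = 2*w
342*(u(-18) + N) = 342*(2*(-18) + 200) = 342*(-36 + 200) = 342*164 = 56088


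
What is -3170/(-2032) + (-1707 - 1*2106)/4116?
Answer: 220821/348488 ≈ 0.63365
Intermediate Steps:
-3170/(-2032) + (-1707 - 1*2106)/4116 = -3170*(-1/2032) + (-1707 - 2106)*(1/4116) = 1585/1016 - 3813*1/4116 = 1585/1016 - 1271/1372 = 220821/348488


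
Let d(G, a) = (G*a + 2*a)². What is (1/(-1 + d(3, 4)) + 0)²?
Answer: 1/159201 ≈ 6.2814e-6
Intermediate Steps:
d(G, a) = (2*a + G*a)²
(1/(-1 + d(3, 4)) + 0)² = (1/(-1 + 4²*(2 + 3)²) + 0)² = (1/(-1 + 16*5²) + 0)² = (1/(-1 + 16*25) + 0)² = (1/(-1 + 400) + 0)² = (1/399 + 0)² = (1/399)² = 1/159201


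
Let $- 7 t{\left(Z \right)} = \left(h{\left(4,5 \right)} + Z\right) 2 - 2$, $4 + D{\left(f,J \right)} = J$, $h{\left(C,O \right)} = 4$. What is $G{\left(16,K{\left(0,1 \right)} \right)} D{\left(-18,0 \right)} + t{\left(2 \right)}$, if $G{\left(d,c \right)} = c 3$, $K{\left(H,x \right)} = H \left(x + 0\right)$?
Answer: $- \frac{10}{7} \approx -1.4286$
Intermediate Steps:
$K{\left(H,x \right)} = H x$
$D{\left(f,J \right)} = -4 + J$
$G{\left(d,c \right)} = 3 c$
$t{\left(Z \right)} = - \frac{6}{7} - \frac{2 Z}{7}$ ($t{\left(Z \right)} = - \frac{\left(4 + Z\right) 2 - 2}{7} = - \frac{\left(8 + 2 Z\right) - 2}{7} = - \frac{6 + 2 Z}{7} = - \frac{6}{7} - \frac{2 Z}{7}$)
$G{\left(16,K{\left(0,1 \right)} \right)} D{\left(-18,0 \right)} + t{\left(2 \right)} = 3 \cdot 0 \cdot 1 \left(-4 + 0\right) - \frac{10}{7} = 3 \cdot 0 \left(-4\right) - \frac{10}{7} = 0 \left(-4\right) - \frac{10}{7} = 0 - \frac{10}{7} = - \frac{10}{7}$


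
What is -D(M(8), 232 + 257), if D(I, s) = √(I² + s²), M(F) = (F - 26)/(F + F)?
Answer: -15*√68017/8 ≈ -489.00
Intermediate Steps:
M(F) = (-26 + F)/(2*F) (M(F) = (-26 + F)/((2*F)) = (-26 + F)*(1/(2*F)) = (-26 + F)/(2*F))
-D(M(8), 232 + 257) = -√(((½)*(-26 + 8)/8)² + (232 + 257)²) = -√(((½)*(⅛)*(-18))² + 489²) = -√((-9/8)² + 239121) = -√(81/64 + 239121) = -√(15303825/64) = -15*√68017/8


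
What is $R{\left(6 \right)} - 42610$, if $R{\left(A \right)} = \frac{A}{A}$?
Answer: $-42609$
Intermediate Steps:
$R{\left(A \right)} = 1$
$R{\left(6 \right)} - 42610 = 1 - 42610 = -42609$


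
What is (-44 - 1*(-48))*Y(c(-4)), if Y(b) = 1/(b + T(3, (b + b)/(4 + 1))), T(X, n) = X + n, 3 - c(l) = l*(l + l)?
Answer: -5/47 ≈ -0.10638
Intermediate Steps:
c(l) = 3 - 2*l**2 (c(l) = 3 - l*(l + l) = 3 - l*2*l = 3 - 2*l**2)
Y(b) = 1/(3 + 7*b/5) (Y(b) = 1/(b + (3 + (b + b)/(4 + 1))) = 1/(b + (3 + (2*b)/5)) = 1/(b + (3 + (2*b)*(1/5))) = 1/(b + (3 + 2*b/5)) = 1/(3 + 7*b/5))
(-44 - 1*(-48))*Y(c(-4)) = (-44 - 1*(-48))*(5/(15 + 7*(3 - 2*(-4)**2))) = (-44 + 48)*(5/(15 + 7*(3 - 2*16))) = 4*(5/(15 + 7*(3 - 32))) = 4*(5/(15 + 7*(-29))) = 4*(5/(15 - 203)) = 4*(5/(-188)) = 4*(5*(-1/188)) = 4*(-5/188) = -5/47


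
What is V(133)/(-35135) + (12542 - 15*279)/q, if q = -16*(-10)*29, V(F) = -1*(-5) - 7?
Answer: 11745299/6521056 ≈ 1.8011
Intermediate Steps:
V(F) = -2 (V(F) = 5 - 7 = -2)
q = 4640 (q = 160*29 = 4640)
V(133)/(-35135) + (12542 - 15*279)/q = -2/(-35135) + (12542 - 15*279)/4640 = -2*(-1/35135) + (12542 - 4185)*(1/4640) = 2/35135 + 8357*(1/4640) = 2/35135 + 8357/4640 = 11745299/6521056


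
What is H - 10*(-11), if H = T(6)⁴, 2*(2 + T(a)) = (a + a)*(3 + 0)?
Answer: 65646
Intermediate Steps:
T(a) = -2 + 3*a (T(a) = -2 + ((a + a)*(3 + 0))/2 = -2 + ((2*a)*3)/2 = -2 + (6*a)/2 = -2 + 3*a)
H = 65536 (H = (-2 + 3*6)⁴ = (-2 + 18)⁴ = 16⁴ = 65536)
H - 10*(-11) = 65536 - 10*(-11) = 65536 + 110 = 65646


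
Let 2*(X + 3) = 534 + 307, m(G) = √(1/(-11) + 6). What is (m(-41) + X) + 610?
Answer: 2055/2 + √715/11 ≈ 1029.9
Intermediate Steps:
m(G) = √715/11 (m(G) = √(-1/11 + 6) = √(65/11) = √715/11)
X = 835/2 (X = -3 + (534 + 307)/2 = -3 + (½)*841 = -3 + 841/2 = 835/2 ≈ 417.50)
(m(-41) + X) + 610 = (√715/11 + 835/2) + 610 = (835/2 + √715/11) + 610 = 2055/2 + √715/11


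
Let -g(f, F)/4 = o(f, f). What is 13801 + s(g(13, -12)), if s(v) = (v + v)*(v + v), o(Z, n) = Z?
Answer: 24617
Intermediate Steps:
g(f, F) = -4*f
s(v) = 4*v² (s(v) = (2*v)*(2*v) = 4*v²)
13801 + s(g(13, -12)) = 13801 + 4*(-4*13)² = 13801 + 4*(-52)² = 13801 + 4*2704 = 13801 + 10816 = 24617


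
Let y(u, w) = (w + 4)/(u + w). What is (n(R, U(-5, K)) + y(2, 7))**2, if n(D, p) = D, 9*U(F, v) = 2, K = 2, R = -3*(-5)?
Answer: 21316/81 ≈ 263.16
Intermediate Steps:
R = 15
U(F, v) = 2/9 (U(F, v) = (1/9)*2 = 2/9)
y(u, w) = (4 + w)/(u + w)
(n(R, U(-5, K)) + y(2, 7))**2 = (15 + (4 + 7)/(2 + 7))**2 = (15 + 11/9)**2 = (146/9)**2 = 21316/81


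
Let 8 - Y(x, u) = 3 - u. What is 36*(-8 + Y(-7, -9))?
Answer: -432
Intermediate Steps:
Y(x, u) = 5 + u (Y(x, u) = 8 - (3 - u) = 8 + (-3 + u) = 5 + u)
36*(-8 + Y(-7, -9)) = 36*(-8 + (5 - 9)) = 36*(-8 - 4) = 36*(-12) = -432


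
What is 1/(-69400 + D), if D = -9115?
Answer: -1/78515 ≈ -1.2736e-5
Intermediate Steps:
1/(-69400 + D) = 1/(-69400 - 9115) = 1/(-78515) = -1/78515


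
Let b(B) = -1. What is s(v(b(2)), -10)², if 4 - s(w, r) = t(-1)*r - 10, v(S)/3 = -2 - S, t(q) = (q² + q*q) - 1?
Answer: 576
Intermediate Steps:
t(q) = -1 + 2*q² (t(q) = (q² + q²) - 1 = 2*q² - 1 = -1 + 2*q²)
v(S) = -6 - 3*S (v(S) = 3*(-2 - S) = -6 - 3*S)
s(w, r) = 14 - r (s(w, r) = 4 - ((-1 + 2*(-1)²)*r - 10) = 4 - ((-1 + 2*1)*r - 10) = 4 - ((-1 + 2)*r - 10) = 4 - (1*r - 10) = 4 - (r - 10) = 4 - (-10 + r) = 4 + (10 - r) = 14 - r)
s(v(b(2)), -10)² = (14 - 1*(-10))² = (14 + 10)² = 24² = 576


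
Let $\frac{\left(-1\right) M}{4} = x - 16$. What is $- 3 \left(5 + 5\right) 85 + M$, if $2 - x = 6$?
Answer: $-2470$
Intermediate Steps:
$x = -4$ ($x = 2 - 6 = -4$)
$M = 80$ ($M = - 4 \left(-4 - 16\right) = \left(-4\right) \left(-20\right) = 80$)
$- 3 \left(5 + 5\right) 85 + M = - 3 \left(5 + 5\right) 85 + 80 = \left(-3\right) 10 \cdot 85 + 80 = \left(-30\right) 85 + 80 = -2550 + 80 = -2470$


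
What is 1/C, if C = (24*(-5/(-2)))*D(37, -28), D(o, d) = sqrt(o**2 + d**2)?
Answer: sqrt(2153)/129180 ≈ 0.00035919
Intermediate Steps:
D(o, d) = sqrt(d**2 + o**2)
C = 60*sqrt(2153) (C = (24*(-5/(-2)))*sqrt((-28)**2 + 37**2) = (24*(-5*(-1/2)))*sqrt(784 + 1369) = (24*(5/2))*sqrt(2153) = 60*sqrt(2153) ≈ 2784.0)
1/C = 1/(60*sqrt(2153)) = sqrt(2153)/129180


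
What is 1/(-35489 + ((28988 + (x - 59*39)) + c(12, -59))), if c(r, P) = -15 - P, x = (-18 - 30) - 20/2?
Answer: -1/8816 ≈ -0.00011343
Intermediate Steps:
x = -58 (x = -48 - 20*1/2 = -48 - 10 = -58)
1/(-35489 + ((28988 + (x - 59*39)) + c(12, -59))) = 1/(-35489 + ((28988 + (-58 - 59*39)) + (-15 - 1*(-59)))) = 1/(-35489 + ((28988 + (-58 - 2301)) + (-15 + 59))) = 1/(-35489 + ((28988 - 2359) + 44)) = 1/(-35489 + (26629 + 44)) = 1/(-35489 + 26673) = 1/(-8816) = -1/8816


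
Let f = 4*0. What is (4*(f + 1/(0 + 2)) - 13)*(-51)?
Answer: 561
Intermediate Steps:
f = 0
(4*(f + 1/(0 + 2)) - 13)*(-51) = (4*(0 + 1/(0 + 2)) - 13)*(-51) = (4*(0 + 1/2) - 13)*(-51) = (4*(1/2) - 13)*(-51) = (2 - 13)*(-51) = -11*(-51) = 561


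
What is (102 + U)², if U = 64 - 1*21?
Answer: 21025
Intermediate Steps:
U = 43 (U = 64 - 21 = 43)
(102 + U)² = (102 + 43)² = 145² = 21025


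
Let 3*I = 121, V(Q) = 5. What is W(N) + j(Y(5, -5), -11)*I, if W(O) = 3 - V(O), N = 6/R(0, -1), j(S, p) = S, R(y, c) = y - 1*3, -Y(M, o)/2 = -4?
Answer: 962/3 ≈ 320.67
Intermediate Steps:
Y(M, o) = 8 (Y(M, o) = -2*(-4) = 8)
R(y, c) = -3 + y (R(y, c) = y - 3 = -3 + y)
I = 121/3 (I = (⅓)*121 = 121/3 ≈ 40.333)
N = -2 (N = 6/(-3 + 0) = 6/(-3) = 6*(-⅓) = -2)
W(O) = -2 (W(O) = 3 - 1*5 = 3 - 5 = -2)
W(N) + j(Y(5, -5), -11)*I = -2 + 8*(121/3) = -2 + 968/3 = 962/3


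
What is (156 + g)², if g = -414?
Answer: 66564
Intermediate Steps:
(156 + g)² = (156 - 414)² = (-258)² = 66564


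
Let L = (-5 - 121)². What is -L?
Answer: -15876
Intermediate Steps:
L = 15876 (L = (-126)² = 15876)
-L = -1*15876 = -15876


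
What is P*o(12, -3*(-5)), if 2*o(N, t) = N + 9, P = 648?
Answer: 6804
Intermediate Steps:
o(N, t) = 9/2 + N/2 (o(N, t) = (N + 9)/2 = (9 + N)/2 = 9/2 + N/2)
P*o(12, -3*(-5)) = 648*(9/2 + (½)*12) = 648*(9/2 + 6) = 648*(21/2) = 6804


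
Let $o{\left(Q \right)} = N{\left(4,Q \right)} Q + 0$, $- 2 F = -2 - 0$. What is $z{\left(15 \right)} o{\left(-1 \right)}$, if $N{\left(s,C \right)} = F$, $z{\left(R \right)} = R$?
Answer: $-15$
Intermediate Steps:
$F = 1$ ($F = - \frac{-2 - 0}{2} = - \frac{-2 + 0}{2} = \left(- \frac{1}{2}\right) \left(-2\right) = 1$)
$N{\left(s,C \right)} = 1$
$o{\left(Q \right)} = Q$ ($o{\left(Q \right)} = 1 Q + 0 = Q + 0 = Q$)
$z{\left(15 \right)} o{\left(-1 \right)} = 15 \left(-1\right) = -15$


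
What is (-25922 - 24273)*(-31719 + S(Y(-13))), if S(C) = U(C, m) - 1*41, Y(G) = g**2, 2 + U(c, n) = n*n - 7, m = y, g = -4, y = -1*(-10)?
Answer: 1589625455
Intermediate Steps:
y = 10
m = 10
U(c, n) = -9 + n**2 (U(c, n) = -2 + (n*n - 7) = -2 + (n**2 - 7) = -2 + (-7 + n**2) = -9 + n**2)
Y(G) = 16 (Y(G) = (-4)**2 = 16)
S(C) = 50 (S(C) = (-9 + 10**2) - 1*41 = (-9 + 100) - 41 = 91 - 41 = 50)
(-25922 - 24273)*(-31719 + S(Y(-13))) = (-25922 - 24273)*(-31719 + 50) = -50195*(-31669) = 1589625455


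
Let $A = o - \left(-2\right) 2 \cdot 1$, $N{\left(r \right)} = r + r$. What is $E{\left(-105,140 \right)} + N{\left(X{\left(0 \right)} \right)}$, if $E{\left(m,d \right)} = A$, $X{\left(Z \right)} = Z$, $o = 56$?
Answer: $60$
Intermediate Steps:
$N{\left(r \right)} = 2 r$
$A = 60$ ($A = 56 - \left(-2\right) 2 \cdot 1 = 56 - \left(-4\right) 1 = 56 - -4 = 56 + 4 = 60$)
$E{\left(m,d \right)} = 60$
$E{\left(-105,140 \right)} + N{\left(X{\left(0 \right)} \right)} = 60 + 2 \cdot 0 = 60 + 0 = 60$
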